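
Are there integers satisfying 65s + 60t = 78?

Step 1: Compute gcd(65, 60).
gcd(65, 60) = 5

Step 2: Check divisibility.
Does 5 divide 78? 78 = 5 x 15 + 3, so no.

By the theorem on linear Diophantine equations, 65s + 60t = 78 has integer solutions if and only if gcd(65, 60) divides 78. Since 5 does not divide 78, no solutions exist.

No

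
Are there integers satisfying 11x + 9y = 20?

Step 1: Compute gcd(11, 9).
gcd(11, 9) = 1

Step 2: Check divisibility.
Does 1 divide 20? 20 = 1 x 20, so yes.

By the theorem on linear Diophantine equations, 11x + 9y = 20 has integer solutions if and only if gcd(11, 9) divides 20. Since 1 | 20, solutions exist.

Yes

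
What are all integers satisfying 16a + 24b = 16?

Step 1: Compute gcd(16, 24) = 8.
Since 8 divides 16, solutions exist.

Step 2: Find a particular solution using extended Euclidean algorithm.
We get a₀ = -2, b₀ = 2.
Check: 16*-2 + 24*2 = 16 = 16 ✓

Step 3: Write the general solution.
a = -2 + (24/8)t = -2 + 3t
b = 2 - (16/8)t = 2 - 2t
for any integer t.

a = -2 + 3t, b = 2 - 2t for integer t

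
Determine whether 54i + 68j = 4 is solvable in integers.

Step 1: Compute gcd(54, 68).
gcd(54, 68) = 2

Step 2: Check divisibility.
Does 2 divide 4? 4 = 2 x 2, so yes.

By the theorem on linear Diophantine equations, 54i + 68j = 4 has integer solutions if and only if gcd(54, 68) divides 4. Since 2 | 4, solutions exist.

Yes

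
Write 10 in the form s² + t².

We need to find integers s, t > 0 such that s² + t² = 10.
Trying s = 1: t² = 10 - 1² = 10 - 1 = 9
t = 3
Check: 1² + 3² = 1 + 9 = 10 ✓

10 = 1² + 3²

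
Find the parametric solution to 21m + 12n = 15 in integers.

Step 1: Compute gcd(21, 12) = 3.
Since 3 divides 15, solutions exist.

Step 2: Find a particular solution using extended Euclidean algorithm.
We get m₀ = -5, n₀ = 10.
Check: 21*-5 + 12*10 = 15 = 15 ✓

Step 3: Write the general solution.
m = -5 + (12/3)t = -5 + 4t
n = 10 - (21/3)t = 10 - 7t
for any integer t.

m = -5 + 4t, n = 10 - 7t for integer t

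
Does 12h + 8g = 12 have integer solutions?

Step 1: Compute gcd(12, 8).
gcd(12, 8) = 4

Step 2: Check divisibility.
Does 4 divide 12? 12 = 4 x 3, so yes.

By the theorem on linear Diophantine equations, 12h + 8g = 12 has integer solutions if and only if gcd(12, 8) divides 12. Since 4 | 12, solutions exist.

Yes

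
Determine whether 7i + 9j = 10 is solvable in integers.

Step 1: Compute gcd(7, 9).
gcd(7, 9) = 1

Step 2: Check divisibility.
Does 1 divide 10? 10 = 1 x 10, so yes.

By the theorem on linear Diophantine equations, 7i + 9j = 10 has integer solutions if and only if gcd(7, 9) divides 10. Since 1 | 10, solutions exist.

Yes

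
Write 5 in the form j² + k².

We need to find integers j, k > 0 such that j² + k² = 5.
Trying j = 1: k² = 5 - 1² = 5 - 1 = 4
k = 2
Check: 1² + 2² = 1 + 4 = 5 ✓

5 = 1² + 2²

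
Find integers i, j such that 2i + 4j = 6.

Step 1: Check solvability.
gcd(2, 4) = 2
Since 2 divides 6, solutions exist.

Step 2: Apply extended Euclidean algorithm to find gcd.
We find integers such that 2*x0 + 4*y0 = 2

Step 3: Scale the particular solution.
Multiply by 6/2 = 3:
i = 3, j = 0

Step 4: Verify.
2*(3) + 4*(0) = 6 = 6 ✓

i = 3, j = 0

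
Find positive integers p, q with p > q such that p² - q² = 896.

Factor: p² - q² = (p+q)(p-q) = 896.
We need two factors of 896 with the same parity.
Use p+q = 448 and p-q = 2 (product 448·2 = 896).
Adding: 2p = 450, so p = 225.
Subtracting: 2q = 446, so q = 223.
Check: 225² - 223² = 50625 - 49729 = 896 ✓

p = 225, q = 223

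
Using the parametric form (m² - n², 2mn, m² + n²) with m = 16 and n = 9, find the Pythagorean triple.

a = m² - n² = 16² - 9² = 256 - 81 = 175
b = 2mn = 2·16·9 = 288
c = m² + n² = 256 + 81 = 337
Verify: 175² + 288² = 30625 + 82944 = 113569 = 337² ✓

(175, 288, 337)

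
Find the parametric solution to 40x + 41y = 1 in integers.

Step 1: Compute gcd(40, 41) = 1.
Since 1 divides 1, solutions exist.

Step 2: Find a particular solution using extended Euclidean algorithm.
We get x₀ = -1, y₀ = 1.
Check: 40*-1 + 41*1 = 1 = 1 ✓

Step 3: Write the general solution.
x = -1 + (41/1)t = -1 + 41t
y = 1 - (40/1)t = 1 - 40t
for any integer t.

x = -1 + 41t, y = 1 - 40t for integer t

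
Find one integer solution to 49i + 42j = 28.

Step 1: Check solvability.
gcd(49, 42) = 7
Since 7 divides 28, solutions exist.

Step 2: Apply extended Euclidean algorithm to find gcd.
We find integers such that 49*x0 + 42*y0 = 7

Step 3: Scale the particular solution.
Multiply by 28/7 = 4:
i = 4, j = -4

Step 4: Verify.
49*(4) + 42*(-4) = 28 = 28 ✓

i = 4, j = -4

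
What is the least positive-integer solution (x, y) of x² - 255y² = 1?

We seek the smallest positive integers (x, y) with x² - 255y² = 1, i.e., x² = 255y² + 1.
Try successive y values:
y = 1: x² = 255·1² + 1 = 256, x = 16 ✓

Verify: 16² - 255·1² = 256 - 255 = 1 ✓

x = 16, y = 1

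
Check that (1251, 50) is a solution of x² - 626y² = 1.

Compute x² = 1251² = 1565001
Compute 626y² = 626·50² = 626·2500 = 1565000
x² - 626y² = 1565001 - 1565000 = 1
Since this equals 1, (1251, 50) is a solution.

Yes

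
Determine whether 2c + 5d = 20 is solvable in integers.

Step 1: Compute gcd(2, 5).
gcd(2, 5) = 1

Step 2: Check divisibility.
Does 1 divide 20? 20 = 1 x 20, so yes.

By the theorem on linear Diophantine equations, 2c + 5d = 20 has integer solutions if and only if gcd(2, 5) divides 20. Since 1 | 20, solutions exist.

Yes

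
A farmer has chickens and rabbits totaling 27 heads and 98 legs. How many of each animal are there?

Let c = chickens, r = rabbits.
Heads: c + r = 27
Legs: 2c + 4r = 98
From the first equation, c = 27 - r. Substitute:
2(27 - r) + 4r = 98
54 + 2r = 98
r = (98 - 54)/2 = 22
c = 27 - 22 = 5

Chickens: 5, Rabbits: 22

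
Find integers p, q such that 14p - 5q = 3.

Step 1: Check solvability.
gcd(14, 5) = 1
Since 1 divides 3, solutions exist.

Step 2: Apply extended Euclidean algorithm to find gcd.
We find integers such that 14*x0 + 5*y0 = 1

Step 3: Scale the particular solution.
Multiply by 3/1 = 3:
p = -3, q = -9

Step 4: Verify.
14*(-3) - 5*(-9) = 3 = 3 ✓

p = -3, q = -9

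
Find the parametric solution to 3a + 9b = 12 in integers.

Step 1: Compute gcd(3, 9) = 3.
Since 3 divides 12, solutions exist.

Step 2: Find a particular solution using extended Euclidean algorithm.
We get a₀ = 4, b₀ = 0.
Check: 3*4 + 9*0 = 12 = 12 ✓

Step 3: Write the general solution.
a = 4 + (9/3)t = 4 + 3t
b = 0 - (3/3)t = 0 - 1t
for any integer t.

a = 4 + 3t, b = 0 - 1t for integer t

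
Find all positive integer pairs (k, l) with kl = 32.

The positive divisors of 32 are: 1, 2, 4, 8, 16, 32.
Each divisor d gives the pair (d, 32/d):
(1, 32), (2, 16), (4, 8), (8, 4), (16, 2), (32, 1)

(1, 32), (2, 16), (4, 8), (8, 4), (16, 2), (32, 1)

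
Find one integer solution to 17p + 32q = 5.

Step 1: Check solvability.
gcd(17, 32) = 1
Since 1 divides 5, solutions exist.

Step 2: Apply extended Euclidean algorithm to find gcd.
We find integers such that 17*x0 + 32*y0 = 1

Step 3: Scale the particular solution.
Multiply by 5/1 = 5:
p = -75, q = 40

Step 4: Verify.
17*(-75) + 32*(40) = 5 = 5 ✓

p = -75, q = 40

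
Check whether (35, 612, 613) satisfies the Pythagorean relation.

Compute a² + b²:
35² + 612² = 1225 + 374544 = 375769
Compute c²:
613² = 375769
Since 375769 = 375769, it is a Pythagorean triple.

Yes, it is a Pythagorean triple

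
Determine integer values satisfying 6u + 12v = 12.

Step 1: Check solvability.
gcd(6, 12) = 6
Since 6 divides 12, solutions exist.

Step 2: Apply extended Euclidean algorithm to find gcd.
We find integers such that 6*x0 + 12*y0 = 6

Step 3: Scale the particular solution.
Multiply by 12/6 = 2:
u = 2, v = 0

Step 4: Verify.
6*(2) + 12*(0) = 12 = 12 ✓

u = 2, v = 0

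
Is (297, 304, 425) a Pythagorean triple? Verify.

Compute a² + b² = 297² + 304² = 88209 + 92416 = 180625
Compute c² = 425² = 180625
Since 180625 = 180625, confirmed.

Yes, it is a Pythagorean triple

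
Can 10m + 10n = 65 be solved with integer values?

Step 1: Compute gcd(10, 10).
gcd(10, 10) = 10

Step 2: Check divisibility.
Does 10 divide 65? 65 = 10 x 6 + 5, so no.

By the theorem on linear Diophantine equations, 10m + 10n = 65 has integer solutions if and only if gcd(10, 10) divides 65. Since 10 does not divide 65, no solutions exist.

No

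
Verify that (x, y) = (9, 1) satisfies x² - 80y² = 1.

Compute x² = 9² = 81
Compute 80y² = 80·1² = 80·1 = 80
x² - 80y² = 81 - 80 = 1
Since this equals 1, (9, 1) is a solution.

Yes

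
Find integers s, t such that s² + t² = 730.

We need to find integers s, t > 0 such that s² + t² = 730.
Trying s = 1: t² = 730 - 1² = 730 - 1 = 729
t = 27
Check: 1² + 27² = 1 + 729 = 730 ✓

730 = 1² + 27²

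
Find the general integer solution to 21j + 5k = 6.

Step 1: Compute gcd(21, 5) = 1.
Since 1 divides 6, solutions exist.

Step 2: Find a particular solution using extended Euclidean algorithm.
We get j₀ = 6, k₀ = -24.
Check: 21*6 + 5*-24 = 6 = 6 ✓

Step 3: Write the general solution.
j = 6 + (5/1)t = 6 + 5t
k = -24 - (21/1)t = -24 - 21t
for any integer t.

j = 6 + 5t, k = -24 - 21t for integer t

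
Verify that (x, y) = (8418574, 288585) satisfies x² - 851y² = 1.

Compute x² = 8418574² = 70872388193476
Compute 851y² = 851·288585² = 851·83281302225 = 70872388193475
x² - 851y² = 70872388193476 - 70872388193475 = 1
Since this equals 1, (8418574, 288585) is a solution.

Yes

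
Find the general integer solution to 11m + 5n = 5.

Step 1: Compute gcd(11, 5) = 1.
Since 1 divides 5, solutions exist.

Step 2: Find a particular solution using extended Euclidean algorithm.
We get m₀ = 5, n₀ = -10.
Check: 11*5 + 5*-10 = 5 = 5 ✓

Step 3: Write the general solution.
m = 5 + (5/1)t = 5 + 5t
n = -10 - (11/1)t = -10 - 11t
for any integer t.

m = 5 + 5t, n = -10 - 11t for integer t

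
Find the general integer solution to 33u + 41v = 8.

Step 1: Compute gcd(33, 41) = 1.
Since 1 divides 8, solutions exist.

Step 2: Find a particular solution using extended Euclidean algorithm.
We get u₀ = 40, v₀ = -32.
Check: 33*40 + 41*-32 = 8 = 8 ✓

Step 3: Write the general solution.
u = 40 + (41/1)t = 40 + 41t
v = -32 - (33/1)t = -32 - 33t
for any integer t.

u = 40 + 41t, v = -32 - 33t for integer t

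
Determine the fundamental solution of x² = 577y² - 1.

We need x² = 577y² - 1. Try successive y:
y = 1: x² = 577·1² - 1 = 576 = 24² ✓
Check: 24² - 577·1² = 576 - 577 = -1 ✓

x = 24, y = 1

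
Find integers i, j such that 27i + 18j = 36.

Step 1: Check solvability.
gcd(27, 18) = 9
Since 9 divides 36, solutions exist.

Step 2: Apply extended Euclidean algorithm to find gcd.
We find integers such that 27*x0 + 18*y0 = 9

Step 3: Scale the particular solution.
Multiply by 36/9 = 4:
i = 4, j = -4

Step 4: Verify.
27*(4) + 18*(-4) = 36 = 36 ✓

i = 4, j = -4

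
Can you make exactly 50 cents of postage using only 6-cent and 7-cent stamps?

We need non-negative x, y with 6x + 7y = 50.
gcd(6, 7) = 1 divides 50, so integer solutions exist.
Search for a non-negative one: x = 6 gives 7y = 50 - 36 = 14, so y = 2.
Check: 6·6 + 7·2 = 50 ✓

Yes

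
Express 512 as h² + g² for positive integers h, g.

We need to find integers h, g > 0 such that h² + g² = 512.
Trying h = 16: g² = 512 - 16² = 512 - 256 = 256
g = 16
Check: 16² + 16² = 256 + 256 = 512 ✓

512 = 16² + 16²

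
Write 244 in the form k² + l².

We need to find integers k, l > 0 such that k² + l² = 244.
Trying k = 10: l² = 244 - 10² = 244 - 100 = 144
l = 12
Check: 10² + 12² = 100 + 144 = 244 ✓

244 = 10² + 12²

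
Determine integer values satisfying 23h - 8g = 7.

Step 1: Check solvability.
gcd(23, 8) = 1
Since 1 divides 7, solutions exist.

Step 2: Apply extended Euclidean algorithm to find gcd.
We find integers such that 23*x0 + 8*y0 = 1

Step 3: Scale the particular solution.
Multiply by 7/1 = 7:
h = -7, g = -21

Step 4: Verify.
23*(-7) - 8*(-21) = 7 = 7 ✓

h = -7, g = -21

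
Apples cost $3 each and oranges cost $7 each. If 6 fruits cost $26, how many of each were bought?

Let a = apples, o = oranges.
a + o = 6
3a + 7o = 26
Substitute o = 6 - a:
3a + 7(6 - a) = 26
(3 - 7)a = 26 - 42
-4a = -16
a = 4, o = 6 - 4 = 2

Apples: 4, Oranges: 2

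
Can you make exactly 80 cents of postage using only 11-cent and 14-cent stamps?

We need non-negative x, y with 11x + 14y = 80.
gcd(11, 14) = 1 divides 80, so integer solutions exist.
Search for a non-negative one: x = 6 gives 14y = 80 - 66 = 14, so y = 1.
Check: 11·6 + 14·1 = 80 ✓

Yes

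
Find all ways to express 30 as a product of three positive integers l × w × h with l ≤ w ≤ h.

Iterate l from 1 to ⌊30^(1/3)⌋. For each l dividing 30, iterate w ≥ l with w dividing 30/l, and set h = 30/(l·w).
Triples found (5): (1×1×30), (1×2×15), (1×3×10), (1×5×6), (2×3×5)

(1×1×30), (1×2×15), (1×3×10), (1×5×6), (2×3×5)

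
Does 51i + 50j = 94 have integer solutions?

Step 1: Compute gcd(51, 50).
gcd(51, 50) = 1

Step 2: Check divisibility.
Does 1 divide 94? 94 = 1 x 94, so yes.

By the theorem on linear Diophantine equations, 51i + 50j = 94 has integer solutions if and only if gcd(51, 50) divides 94. Since 1 | 94, solutions exist.

Yes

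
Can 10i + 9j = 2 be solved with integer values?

Step 1: Compute gcd(10, 9).
gcd(10, 9) = 1

Step 2: Check divisibility.
Does 1 divide 2? 2 = 1 x 2, so yes.

By the theorem on linear Diophantine equations, 10i + 9j = 2 has integer solutions if and only if gcd(10, 9) divides 2. Since 1 | 2, solutions exist.

Yes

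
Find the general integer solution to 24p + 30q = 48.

Step 1: Compute gcd(24, 30) = 6.
Since 6 divides 48, solutions exist.

Step 2: Find a particular solution using extended Euclidean algorithm.
We get p₀ = -8, q₀ = 8.
Check: 24*-8 + 30*8 = 48 = 48 ✓

Step 3: Write the general solution.
p = -8 + (30/6)t = -8 + 5t
q = 8 - (24/6)t = 8 - 4t
for any integer t.

p = -8 + 5t, q = 8 - 4t for integer t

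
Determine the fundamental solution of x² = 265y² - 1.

We need x² = 265y² - 1. Try successive y:
y = 1: x² = 265·1² - 1 = 264, not a perfect square
y = 2: x² = 265·2² - 1 = 1059, not a perfect square
y = 3: x² = 265·3² - 1 = 2384, not a perfect square
...
y = 373: x² = 265·373² - 1 = 36869184 = 6072² ✓
Check: 6072² - 265·373² = 36869184 - 36869185 = -1 ✓

x = 6072, y = 373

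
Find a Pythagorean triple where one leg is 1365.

We need the other leg and hypotenuse such that 1365² + x² = c².
Take x = 1512, c = 2037: 1365² + 1512² = 1863225 + 2286144 = 4149369 = 2037² ✓
Triple: (1365, 1512, 2037)

(1365, 1512, 2037)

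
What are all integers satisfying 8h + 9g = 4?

Step 1: Compute gcd(8, 9) = 1.
Since 1 divides 4, solutions exist.

Step 2: Find a particular solution using extended Euclidean algorithm.
We get h₀ = -4, g₀ = 4.
Check: 8*-4 + 9*4 = 4 = 4 ✓

Step 3: Write the general solution.
h = -4 + (9/1)t = -4 + 9t
g = 4 - (8/1)t = 4 - 8t
for any integer t.

h = -4 + 9t, g = 4 - 8t for integer t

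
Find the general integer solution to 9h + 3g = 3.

Step 1: Compute gcd(9, 3) = 3.
Since 3 divides 3, solutions exist.

Step 2: Find a particular solution using extended Euclidean algorithm.
We get h₀ = 0, g₀ = 1.
Check: 9*0 + 3*1 = 3 = 3 ✓

Step 3: Write the general solution.
h = 0 + (3/3)t = 0 + 1t
g = 1 - (9/3)t = 1 - 3t
for any integer t.

h = 0 + 1t, g = 1 - 3t for integer t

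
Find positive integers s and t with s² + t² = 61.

We need to find integers s, t > 0 such that s² + t² = 61.
Trying s = 5: t² = 61 - 5² = 61 - 25 = 36
t = 6
Check: 5² + 6² = 25 + 36 = 61 ✓

61 = 5² + 6²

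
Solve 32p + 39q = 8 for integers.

Step 1: Check solvability.
gcd(32, 39) = 1
Since 1 divides 8, solutions exist.

Step 2: Apply extended Euclidean algorithm to find gcd.
We find integers such that 32*x0 + 39*y0 = 1

Step 3: Scale the particular solution.
Multiply by 8/1 = 8:
p = 88, q = -72

Step 4: Verify.
32*(88) + 39*(-72) = 8 = 8 ✓

p = 88, q = -72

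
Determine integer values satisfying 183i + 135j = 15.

Step 1: Check solvability.
gcd(183, 135) = 3
Since 3 divides 15, solutions exist.

Step 2: Apply extended Euclidean algorithm to find gcd.
We find integers such that 183*x0 + 135*y0 = 3

Step 3: Scale the particular solution.
Multiply by 15/3 = 5:
i = -70, j = 95

Step 4: Verify.
183*(-70) + 135*(95) = 15 = 15 ✓

i = -70, j = 95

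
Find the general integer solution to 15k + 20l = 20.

Step 1: Compute gcd(15, 20) = 5.
Since 5 divides 20, solutions exist.

Step 2: Find a particular solution using extended Euclidean algorithm.
We get k₀ = -4, l₀ = 4.
Check: 15*-4 + 20*4 = 20 = 20 ✓

Step 3: Write the general solution.
k = -4 + (20/5)t = -4 + 4t
l = 4 - (15/5)t = 4 - 3t
for any integer t.

k = -4 + 4t, l = 4 - 3t for integer t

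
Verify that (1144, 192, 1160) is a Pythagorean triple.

Compute a² + b² = 1144² + 192² = 1308736 + 36864 = 1345600
Compute c² = 1160² = 1345600
Since 1345600 = 1345600, confirmed.

Yes, it is a Pythagorean triple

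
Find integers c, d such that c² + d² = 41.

We need to find integers c, d > 0 such that c² + d² = 41.
Trying c = 4: d² = 41 - 4² = 41 - 16 = 25
d = 5
Check: 4² + 5² = 16 + 25 = 41 ✓

41 = 4² + 5²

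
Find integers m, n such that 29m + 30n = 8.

Step 1: Check solvability.
gcd(29, 30) = 1
Since 1 divides 8, solutions exist.

Step 2: Apply extended Euclidean algorithm to find gcd.
We find integers such that 29*x0 + 30*y0 = 1

Step 3: Scale the particular solution.
Multiply by 8/1 = 8:
m = -8, n = 8

Step 4: Verify.
29*(-8) + 30*(8) = 8 = 8 ✓

m = -8, n = 8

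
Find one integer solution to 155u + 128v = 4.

Step 1: Check solvability.
gcd(155, 128) = 1
Since 1 divides 4, solutions exist.

Step 2: Apply extended Euclidean algorithm to find gcd.
We find integers such that 155*x0 + 128*y0 = 1

Step 3: Scale the particular solution.
Multiply by 4/1 = 4:
u = 76, v = -92

Step 4: Verify.
155*(76) + 128*(-92) = 4 = 4 ✓

u = 76, v = -92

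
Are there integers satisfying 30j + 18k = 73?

Step 1: Compute gcd(30, 18).
gcd(30, 18) = 6

Step 2: Check divisibility.
Does 6 divide 73? 73 = 6 x 12 + 1, so no.

By the theorem on linear Diophantine equations, 30j + 18k = 73 has integer solutions if and only if gcd(30, 18) divides 73. Since 6 does not divide 73, no solutions exist.

No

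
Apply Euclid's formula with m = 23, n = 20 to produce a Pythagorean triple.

a = m² - n² = 23² - 20² = 529 - 400 = 129
b = 2mn = 2·23·20 = 920
c = m² + n² = 529 + 400 = 929
Verify: 129² + 920² = 16641 + 846400 = 863041 = 929² ✓

(129, 920, 929)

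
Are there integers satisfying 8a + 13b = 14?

Step 1: Compute gcd(8, 13).
gcd(8, 13) = 1

Step 2: Check divisibility.
Does 1 divide 14? 14 = 1 x 14, so yes.

By the theorem on linear Diophantine equations, 8a + 13b = 14 has integer solutions if and only if gcd(8, 13) divides 14. Since 1 | 14, solutions exist.

Yes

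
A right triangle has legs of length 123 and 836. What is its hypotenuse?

c² = a² + b² = 123² + 836² = 15129 + 698896 = 714025
c = 845

845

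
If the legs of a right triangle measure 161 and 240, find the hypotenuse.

c² = a² + b² = 161² + 240² = 25921 + 57600 = 83521
c = 289

289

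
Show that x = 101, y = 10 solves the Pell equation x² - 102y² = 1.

Compute x² = 101² = 10201
Compute 102y² = 102·10² = 102·100 = 10200
x² - 102y² = 10201 - 10200 = 1
Since this equals 1, (101, 10) is a solution.

Yes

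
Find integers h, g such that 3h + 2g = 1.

Step 1: Check solvability.
gcd(3, 2) = 1
Since 1 divides 1, solutions exist.

Step 2: Apply extended Euclidean algorithm to find gcd.
We find integers such that 3*x0 + 2*y0 = 1

Step 3: Scale the particular solution.
Multiply by 1/1 = 1:
h = 1, g = -1

Step 4: Verify.
3*(1) + 2*(-1) = 1 = 1 ✓

h = 1, g = -1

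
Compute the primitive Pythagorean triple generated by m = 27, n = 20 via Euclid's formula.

a = m² - n² = 729 - 400 = 329
b = 2mn = 2·27·20 = 1080
c = m² + n² = 729 + 400 = 1129
Verify: 329² + 1080² = 108241 + 1166400 = 1274641 = 1129² ✓

(329, 1080, 1129)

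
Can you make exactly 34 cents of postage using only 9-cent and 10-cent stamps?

We need non-negative x, y with 9x + 10y = 34.
gcd(9, 10) = 1 divides 34, so integer solutions exist, but checking x = 0..3 shows none with y ≥ 0.
So 34 cannot be made with non-negative stamp counts.

No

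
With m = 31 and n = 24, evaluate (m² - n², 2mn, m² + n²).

a = m² - n² = 961 - 576 = 385
b = 2mn = 2·31·24 = 1488
c = m² + n² = 961 + 576 = 1537
Verify: 385² + 1488² = 148225 + 2214144 = 2362369 = 1537² ✓

(385, 1488, 1537)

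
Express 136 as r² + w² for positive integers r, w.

We need to find integers r, w > 0 such that r² + w² = 136.
Trying r = 6: w² = 136 - 6² = 136 - 36 = 100
w = 10
Check: 6² + 10² = 36 + 100 = 136 ✓

136 = 6² + 10²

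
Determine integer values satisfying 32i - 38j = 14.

Step 1: Check solvability.
gcd(32, 38) = 2
Since 2 divides 14, solutions exist.

Step 2: Apply extended Euclidean algorithm to find gcd.
We find integers such that 32*x0 + 38*y0 = 2

Step 3: Scale the particular solution.
Multiply by 14/2 = 7:
i = 42, j = 35

Step 4: Verify.
32*(42) - 38*(35) = 14 = 14 ✓

i = 42, j = 35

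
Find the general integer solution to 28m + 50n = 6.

Step 1: Compute gcd(28, 50) = 2.
Since 2 divides 6, solutions exist.

Step 2: Find a particular solution using extended Euclidean algorithm.
We get m₀ = 27, n₀ = -15.
Check: 28*27 + 50*-15 = 6 = 6 ✓

Step 3: Write the general solution.
m = 27 + (50/2)t = 27 + 25t
n = -15 - (28/2)t = -15 - 14t
for any integer t.

m = 27 + 25t, n = -15 - 14t for integer t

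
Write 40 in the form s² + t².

We need to find integers s, t > 0 such that s² + t² = 40.
Trying s = 2: t² = 40 - 2² = 40 - 4 = 36
t = 6
Check: 2² + 6² = 4 + 36 = 40 ✓

40 = 2² + 6²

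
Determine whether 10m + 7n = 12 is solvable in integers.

Step 1: Compute gcd(10, 7).
gcd(10, 7) = 1

Step 2: Check divisibility.
Does 1 divide 12? 12 = 1 x 12, so yes.

By the theorem on linear Diophantine equations, 10m + 7n = 12 has integer solutions if and only if gcd(10, 7) divides 12. Since 1 | 12, solutions exist.

Yes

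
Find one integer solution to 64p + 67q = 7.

Step 1: Check solvability.
gcd(64, 67) = 1
Since 1 divides 7, solutions exist.

Step 2: Apply extended Euclidean algorithm to find gcd.
We find integers such that 64*x0 + 67*y0 = 1

Step 3: Scale the particular solution.
Multiply by 7/1 = 7:
p = 154, q = -147

Step 4: Verify.
64*(154) + 67*(-147) = 7 = 7 ✓

p = 154, q = -147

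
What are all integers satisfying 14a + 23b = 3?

Step 1: Compute gcd(14, 23) = 1.
Since 1 divides 3, solutions exist.

Step 2: Find a particular solution using extended Euclidean algorithm.
We get a₀ = 15, b₀ = -9.
Check: 14*15 + 23*-9 = 3 = 3 ✓

Step 3: Write the general solution.
a = 15 + (23/1)t = 15 + 23t
b = -9 - (14/1)t = -9 - 14t
for any integer t.

a = 15 + 23t, b = -9 - 14t for integer t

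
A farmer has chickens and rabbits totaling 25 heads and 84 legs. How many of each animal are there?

Let c = chickens, r = rabbits.
Heads: c + r = 25
Legs: 2c + 4r = 84
From the first equation, c = 25 - r. Substitute:
2(25 - r) + 4r = 84
50 + 2r = 84
r = (84 - 50)/2 = 17
c = 25 - 17 = 8

Chickens: 8, Rabbits: 17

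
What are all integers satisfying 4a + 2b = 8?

Step 1: Compute gcd(4, 2) = 2.
Since 2 divides 8, solutions exist.

Step 2: Find a particular solution using extended Euclidean algorithm.
We get a₀ = 0, b₀ = 4.
Check: 4*0 + 2*4 = 8 = 8 ✓

Step 3: Write the general solution.
a = 0 + (2/2)t = 0 + 1t
b = 4 - (4/2)t = 4 - 2t
for any integer t.

a = 0 + 1t, b = 4 - 2t for integer t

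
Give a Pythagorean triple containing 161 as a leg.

We need the other leg and hypotenuse such that 161² + x² = c².
Take x = 240, c = 289: 161² + 240² = 25921 + 57600 = 83521 = 289² ✓
Triple: (161, 240, 289)

(161, 240, 289)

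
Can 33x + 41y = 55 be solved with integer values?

Step 1: Compute gcd(33, 41).
gcd(33, 41) = 1

Step 2: Check divisibility.
Does 1 divide 55? 55 = 1 x 55, so yes.

By the theorem on linear Diophantine equations, 33x + 41y = 55 has integer solutions if and only if gcd(33, 41) divides 55. Since 1 | 55, solutions exist.

Yes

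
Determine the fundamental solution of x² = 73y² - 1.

We need x² = 73y² - 1. Try successive y:
y = 1: x² = 73·1² - 1 = 72, not a perfect square
y = 2: x² = 73·2² - 1 = 291, not a perfect square
y = 3: x² = 73·3² - 1 = 656, not a perfect square
...
y = 125: x² = 73·125² - 1 = 1140624 = 1068² ✓
Check: 1068² - 73·125² = 1140624 - 1140625 = -1 ✓

x = 1068, y = 125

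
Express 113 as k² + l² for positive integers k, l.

We need to find integers k, l > 0 such that k² + l² = 113.
Trying k = 7: l² = 113 - 7² = 113 - 49 = 64
l = 8
Check: 7² + 8² = 49 + 64 = 113 ✓

113 = 7² + 8²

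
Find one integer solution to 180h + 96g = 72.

Step 1: Check solvability.
gcd(180, 96) = 12
Since 12 divides 72, solutions exist.

Step 2: Apply extended Euclidean algorithm to find gcd.
We find integers such that 180*x0 + 96*y0 = 12

Step 3: Scale the particular solution.
Multiply by 72/12 = 6:
h = -6, g = 12

Step 4: Verify.
180*(-6) + 96*(12) = 72 = 72 ✓

h = -6, g = 12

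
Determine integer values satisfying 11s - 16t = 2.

Step 1: Check solvability.
gcd(11, 16) = 1
Since 1 divides 2, solutions exist.

Step 2: Apply extended Euclidean algorithm to find gcd.
We find integers such that 11*x0 + 16*y0 = 1

Step 3: Scale the particular solution.
Multiply by 2/1 = 2:
s = 6, t = 4

Step 4: Verify.
11*(6) - 16*(4) = 2 = 2 ✓

s = 6, t = 4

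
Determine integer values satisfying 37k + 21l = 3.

Step 1: Check solvability.
gcd(37, 21) = 1
Since 1 divides 3, solutions exist.

Step 2: Apply extended Euclidean algorithm to find gcd.
We find integers such that 37*x0 + 21*y0 = 1

Step 3: Scale the particular solution.
Multiply by 3/1 = 3:
k = 12, l = -21

Step 4: Verify.
37*(12) + 21*(-21) = 3 = 3 ✓

k = 12, l = -21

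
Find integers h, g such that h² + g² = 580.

We need to find integers h, g > 0 such that h² + g² = 580.
Trying h = 2: g² = 580 - 2² = 580 - 4 = 576
g = 24
Check: 2² + 24² = 4 + 576 = 580 ✓

580 = 2² + 24²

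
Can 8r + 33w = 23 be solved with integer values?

Step 1: Compute gcd(8, 33).
gcd(8, 33) = 1

Step 2: Check divisibility.
Does 1 divide 23? 23 = 1 x 23, so yes.

By the theorem on linear Diophantine equations, 8r + 33w = 23 has integer solutions if and only if gcd(8, 33) divides 23. Since 1 | 23, solutions exist.

Yes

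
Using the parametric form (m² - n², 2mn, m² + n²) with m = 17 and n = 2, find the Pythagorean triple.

a = m² - n² = 289 - 4 = 285
b = 2mn = 2·17·2 = 68
c = m² + n² = 289 + 4 = 293
Verify: 285² + 68² = 81225 + 4624 = 85849 = 293² ✓

(285, 68, 293)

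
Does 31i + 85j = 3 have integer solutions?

Step 1: Compute gcd(31, 85).
gcd(31, 85) = 1

Step 2: Check divisibility.
Does 1 divide 3? 3 = 1 x 3, so yes.

By the theorem on linear Diophantine equations, 31i + 85j = 3 has integer solutions if and only if gcd(31, 85) divides 3. Since 1 | 3, solutions exist.

Yes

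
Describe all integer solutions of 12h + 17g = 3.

Step 1: Compute gcd(12, 17) = 1.
Since 1 divides 3, solutions exist.

Step 2: Find a particular solution using extended Euclidean algorithm.
We get h₀ = -21, g₀ = 15.
Check: 12*-21 + 17*15 = 3 = 3 ✓

Step 3: Write the general solution.
h = -21 + (17/1)t = -21 + 17t
g = 15 - (12/1)t = 15 - 12t
for any integer t.

h = -21 + 17t, g = 15 - 12t for integer t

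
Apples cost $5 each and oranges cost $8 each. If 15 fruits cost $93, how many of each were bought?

Let a = apples, o = oranges.
a + o = 15
5a + 8o = 93
Substitute o = 15 - a:
5a + 8(15 - a) = 93
(5 - 8)a = 93 - 120
-3a = -27
a = 9, o = 15 - 9 = 6

Apples: 9, Oranges: 6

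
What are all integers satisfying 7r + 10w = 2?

Step 1: Compute gcd(7, 10) = 1.
Since 1 divides 2, solutions exist.

Step 2: Find a particular solution using extended Euclidean algorithm.
We get r₀ = 6, w₀ = -4.
Check: 7*6 + 10*-4 = 2 = 2 ✓

Step 3: Write the general solution.
r = 6 + (10/1)t = 6 + 10t
w = -4 - (7/1)t = -4 - 7t
for any integer t.

r = 6 + 10t, w = -4 - 7t for integer t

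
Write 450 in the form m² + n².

We need to find integers m, n > 0 such that m² + n² = 450.
Trying m = 3: n² = 450 - 3² = 450 - 9 = 441
n = 21
Check: 3² + 21² = 9 + 441 = 450 ✓

450 = 3² + 21²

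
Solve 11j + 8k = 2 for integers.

Step 1: Check solvability.
gcd(11, 8) = 1
Since 1 divides 2, solutions exist.

Step 2: Apply extended Euclidean algorithm to find gcd.
We find integers such that 11*x0 + 8*y0 = 1

Step 3: Scale the particular solution.
Multiply by 2/1 = 2:
j = 6, k = -8

Step 4: Verify.
11*(6) + 8*(-8) = 2 = 2 ✓

j = 6, k = -8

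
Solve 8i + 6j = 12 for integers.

Step 1: Check solvability.
gcd(8, 6) = 2
Since 2 divides 12, solutions exist.

Step 2: Apply extended Euclidean algorithm to find gcd.
We find integers such that 8*x0 + 6*y0 = 2

Step 3: Scale the particular solution.
Multiply by 12/2 = 6:
i = 6, j = -6

Step 4: Verify.
8*(6) + 6*(-6) = 12 = 12 ✓

i = 6, j = -6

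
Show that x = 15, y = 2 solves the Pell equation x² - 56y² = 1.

Compute x² = 15² = 225
Compute 56y² = 56·2² = 56·4 = 224
x² - 56y² = 225 - 224 = 1
Since this equals 1, (15, 2) is a solution.

Yes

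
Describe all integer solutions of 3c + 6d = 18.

Step 1: Compute gcd(3, 6) = 3.
Since 3 divides 18, solutions exist.

Step 2: Find a particular solution using extended Euclidean algorithm.
We get c₀ = 6, d₀ = 0.
Check: 3*6 + 6*0 = 18 = 18 ✓

Step 3: Write the general solution.
c = 6 + (6/3)t = 6 + 2t
d = 0 - (3/3)t = 0 - 1t
for any integer t.

c = 6 + 2t, d = 0 - 1t for integer t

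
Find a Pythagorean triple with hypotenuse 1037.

We need a² + b² = 1037² = 1075369.
Trying: 315² + 988² = 99225 + 976144 = 1075369 ✓

(315, 988, 1037)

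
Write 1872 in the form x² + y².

We need to find integers x, y > 0 such that x² + y² = 1872.
Trying x = 24: y² = 1872 - 24² = 1872 - 576 = 1296
y = 36
Check: 24² + 36² = 576 + 1296 = 1872 ✓

1872 = 24² + 36²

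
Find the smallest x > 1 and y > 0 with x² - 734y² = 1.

We seek the smallest positive integers (x, y) with x² - 734y² = 1, i.e., x² = 734y² + 1.
Try successive y values:
y = 1: x² = 734·1² + 1 = 735, not a perfect square
y = 2: x² = 734·2² + 1 = 2937, not a perfect square
y = 3: x² = 734·3² + 1 = 6607, not a perfect square
... continuing the search (or via continued fractions) ...
y = 383656: x² = 734·383656² + 1 = 108038873930625, x = 10394175 ✓

Verify: 10394175² - 734·383656² = 108038873930625 - 108038873930624 = 1 ✓

x = 10394175, y = 383656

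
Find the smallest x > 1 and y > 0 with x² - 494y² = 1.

We seek the smallest positive integers (x, y) with x² - 494y² = 1, i.e., x² = 494y² + 1.
Try successive y values:
y = 1: x² = 494·1² + 1 = 495, not a perfect square
y = 2: x² = 494·2² + 1 = 1977, not a perfect square
y = 3: x² = 494·3² + 1 = 4447, not a perfect square
... continuing the search (or via continued fractions) ...
y = 3286: x² = 494·3286² + 1 = 5334111225, x = 73035 ✓

Verify: 73035² - 494·3286² = 5334111225 - 5334111224 = 1 ✓

x = 73035, y = 3286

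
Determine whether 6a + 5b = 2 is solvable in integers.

Step 1: Compute gcd(6, 5).
gcd(6, 5) = 1

Step 2: Check divisibility.
Does 1 divide 2? 2 = 1 x 2, so yes.

By the theorem on linear Diophantine equations, 6a + 5b = 2 has integer solutions if and only if gcd(6, 5) divides 2. Since 1 | 2, solutions exist.

Yes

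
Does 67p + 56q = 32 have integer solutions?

Step 1: Compute gcd(67, 56).
gcd(67, 56) = 1

Step 2: Check divisibility.
Does 1 divide 32? 32 = 1 x 32, so yes.

By the theorem on linear Diophantine equations, 67p + 56q = 32 has integer solutions if and only if gcd(67, 56) divides 32. Since 1 | 32, solutions exist.

Yes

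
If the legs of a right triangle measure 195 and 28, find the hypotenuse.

c² = a² + b² = 195² + 28² = 38025 + 784 = 38809
c = 197

197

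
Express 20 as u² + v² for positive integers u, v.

We need to find integers u, v > 0 such that u² + v² = 20.
Trying u = 2: v² = 20 - 2² = 20 - 4 = 16
v = 4
Check: 2² + 4² = 4 + 16 = 20 ✓

20 = 2² + 4²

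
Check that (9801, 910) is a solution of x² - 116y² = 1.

Compute x² = 9801² = 96059601
Compute 116y² = 116·910² = 116·828100 = 96059600
x² - 116y² = 96059601 - 96059600 = 1
Since this equals 1, (9801, 910) is a solution.

Yes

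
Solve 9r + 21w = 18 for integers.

Step 1: Check solvability.
gcd(9, 21) = 3
Since 3 divides 18, solutions exist.

Step 2: Apply extended Euclidean algorithm to find gcd.
We find integers such that 9*x0 + 21*y0 = 3

Step 3: Scale the particular solution.
Multiply by 18/3 = 6:
r = -12, w = 6

Step 4: Verify.
9*(-12) + 21*(6) = 18 = 18 ✓

r = -12, w = 6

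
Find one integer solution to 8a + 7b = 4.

Step 1: Check solvability.
gcd(8, 7) = 1
Since 1 divides 4, solutions exist.

Step 2: Apply extended Euclidean algorithm to find gcd.
We find integers such that 8*x0 + 7*y0 = 1

Step 3: Scale the particular solution.
Multiply by 4/1 = 4:
a = 4, b = -4

Step 4: Verify.
8*(4) + 7*(-4) = 4 = 4 ✓

a = 4, b = -4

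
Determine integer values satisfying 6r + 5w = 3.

Step 1: Check solvability.
gcd(6, 5) = 1
Since 1 divides 3, solutions exist.

Step 2: Apply extended Euclidean algorithm to find gcd.
We find integers such that 6*x0 + 5*y0 = 1

Step 3: Scale the particular solution.
Multiply by 3/1 = 3:
r = 3, w = -3

Step 4: Verify.
6*(3) + 5*(-3) = 3 = 3 ✓

r = 3, w = -3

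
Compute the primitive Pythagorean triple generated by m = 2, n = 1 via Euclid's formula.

a = m² - n² = 2² - 1² = 4 - 1 = 3
b = 2mn = 2·2·1 = 4
c = m² + n² = 4 + 1 = 5
Verify: 3² + 4² = 9 + 16 = 25 = 5² ✓

(3, 4, 5)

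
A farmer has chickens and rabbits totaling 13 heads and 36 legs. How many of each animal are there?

Let c = chickens, r = rabbits.
Heads: c + r = 13
Legs: 2c + 4r = 36
From the first equation, c = 13 - r. Substitute:
2(13 - r) + 4r = 36
26 + 2r = 36
r = (36 - 26)/2 = 5
c = 13 - 5 = 8

Chickens: 8, Rabbits: 5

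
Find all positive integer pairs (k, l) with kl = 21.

The positive divisors of 21 are: 1, 3, 7, 21.
Each divisor d gives the pair (d, 21/d):
(1, 21), (3, 7), (7, 3), (21, 1)

(1, 21), (3, 7), (7, 3), (21, 1)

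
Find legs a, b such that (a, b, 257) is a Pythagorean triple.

We need a² + b² = 257² = 66049.
Trying: 255² + 32² = 65025 + 1024 = 66049 ✓

(255, 32, 257)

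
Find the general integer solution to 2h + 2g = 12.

Step 1: Compute gcd(2, 2) = 2.
Since 2 divides 12, solutions exist.

Step 2: Find a particular solution using extended Euclidean algorithm.
We get h₀ = 0, g₀ = 6.
Check: 2*0 + 2*6 = 12 = 12 ✓

Step 3: Write the general solution.
h = 0 + (2/2)t = 0 + 1t
g = 6 - (2/2)t = 6 - 1t
for any integer t.

h = 0 + 1t, g = 6 - 1t for integer t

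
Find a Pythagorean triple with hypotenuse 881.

We need a² + b² = 881² = 776161.
Trying: 369² + 800² = 136161 + 640000 = 776161 ✓

(369, 800, 881)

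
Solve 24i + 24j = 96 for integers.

Step 1: Check solvability.
gcd(24, 24) = 24
Since 24 divides 96, solutions exist.

Step 2: Apply extended Euclidean algorithm to find gcd.
We find integers such that 24*x0 + 24*y0 = 24

Step 3: Scale the particular solution.
Multiply by 96/24 = 4:
i = 0, j = 4

Step 4: Verify.
24*(0) + 24*(4) = 96 = 96 ✓

i = 0, j = 4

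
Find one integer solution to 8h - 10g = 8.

Step 1: Check solvability.
gcd(8, 10) = 2
Since 2 divides 8, solutions exist.

Step 2: Apply extended Euclidean algorithm to find gcd.
We find integers such that 8*x0 + 10*y0 = 2

Step 3: Scale the particular solution.
Multiply by 8/2 = 4:
h = -4, g = -4

Step 4: Verify.
8*(-4) - 10*(-4) = 8 = 8 ✓

h = -4, g = -4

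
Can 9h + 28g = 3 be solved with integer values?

Step 1: Compute gcd(9, 28).
gcd(9, 28) = 1

Step 2: Check divisibility.
Does 1 divide 3? 3 = 1 x 3, so yes.

By the theorem on linear Diophantine equations, 9h + 28g = 3 has integer solutions if and only if gcd(9, 28) divides 3. Since 1 | 3, solutions exist.

Yes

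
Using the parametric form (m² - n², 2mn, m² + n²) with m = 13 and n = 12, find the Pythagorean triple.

a = m² - n² = 13² - 12² = 169 - 144 = 25
b = 2mn = 2·13·12 = 312
c = m² + n² = 169 + 144 = 313
Verify: 25² + 312² = 625 + 97344 = 97969 = 313² ✓

(25, 312, 313)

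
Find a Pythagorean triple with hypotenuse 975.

We need a² + b² = 975² = 950625.
Trying: 969² + 108² = 938961 + 11664 = 950625 ✓

(969, 108, 975)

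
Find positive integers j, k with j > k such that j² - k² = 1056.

Factor: j² - k² = (j+k)(j-k) = 1056.
We need two factors of 1056 with the same parity.
Use j+k = 528 and j-k = 2 (product 528·2 = 1056).
Adding: 2j = 530, so j = 265.
Subtracting: 2k = 526, so k = 263.
Check: 265² - 263² = 70225 - 69169 = 1056 ✓

j = 265, k = 263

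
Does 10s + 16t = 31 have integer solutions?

Step 1: Compute gcd(10, 16).
gcd(10, 16) = 2

Step 2: Check divisibility.
Does 2 divide 31? 31 = 2 x 15 + 1, so no.

By the theorem on linear Diophantine equations, 10s + 16t = 31 has integer solutions if and only if gcd(10, 16) divides 31. Since 2 does not divide 31, no solutions exist.

No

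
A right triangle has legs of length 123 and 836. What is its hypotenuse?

c² = a² + b² = 123² + 836² = 15129 + 698896 = 714025
c = 845

845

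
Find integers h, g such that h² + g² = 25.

We need to find integers h, g > 0 such that h² + g² = 25.
Trying h = 3: g² = 25 - 3² = 25 - 9 = 16
g = 4
Check: 3² + 4² = 9 + 16 = 25 ✓

25 = 3² + 4²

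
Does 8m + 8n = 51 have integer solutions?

Step 1: Compute gcd(8, 8).
gcd(8, 8) = 8

Step 2: Check divisibility.
Does 8 divide 51? 51 = 8 x 6 + 3, so no.

By the theorem on linear Diophantine equations, 8m + 8n = 51 has integer solutions if and only if gcd(8, 8) divides 51. Since 8 does not divide 51, no solutions exist.

No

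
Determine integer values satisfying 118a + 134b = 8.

Step 1: Check solvability.
gcd(118, 134) = 2
Since 2 divides 8, solutions exist.

Step 2: Apply extended Euclidean algorithm to find gcd.
We find integers such that 118*x0 + 134*y0 = 2

Step 3: Scale the particular solution.
Multiply by 8/2 = 4:
a = 100, b = -88

Step 4: Verify.
118*(100) + 134*(-88) = 8 = 8 ✓

a = 100, b = -88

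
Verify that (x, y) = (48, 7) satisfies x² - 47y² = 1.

Compute x² = 48² = 2304
Compute 47y² = 47·7² = 47·49 = 2303
x² - 47y² = 2304 - 2303 = 1
Since this equals 1, (48, 7) is a solution.

Yes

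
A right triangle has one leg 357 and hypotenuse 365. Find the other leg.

b² = c² - a² = 133225 - 127449 = 5776
b = 76

76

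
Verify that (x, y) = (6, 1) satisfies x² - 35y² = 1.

Compute x² = 6² = 36
Compute 35y² = 35·1² = 35·1 = 35
x² - 35y² = 36 - 35 = 1
Since this equals 1, (6, 1) is a solution.

Yes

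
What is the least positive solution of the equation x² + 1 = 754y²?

We need x² = 754y² - 1. Try successive y:
y = 1: x² = 754·1² - 1 = 753, not a perfect square
y = 2: x² = 754·2² - 1 = 3015, not a perfect square
y = 3: x² = 754·3² - 1 = 6785, not a perfect square
...
y = 745: x² = 754·745² - 1 = 418488849 = 20457² ✓
Check: 20457² - 754·745² = 418488849 - 418488850 = -1 ✓

x = 20457, y = 745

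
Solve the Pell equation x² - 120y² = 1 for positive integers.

We seek the smallest positive integers (x, y) with x² - 120y² = 1, i.e., x² = 120y² + 1.
Try successive y values:
y = 1: x² = 120·1² + 1 = 121, x = 11 ✓

Verify: 11² - 120·1² = 121 - 120 = 1 ✓

x = 11, y = 1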